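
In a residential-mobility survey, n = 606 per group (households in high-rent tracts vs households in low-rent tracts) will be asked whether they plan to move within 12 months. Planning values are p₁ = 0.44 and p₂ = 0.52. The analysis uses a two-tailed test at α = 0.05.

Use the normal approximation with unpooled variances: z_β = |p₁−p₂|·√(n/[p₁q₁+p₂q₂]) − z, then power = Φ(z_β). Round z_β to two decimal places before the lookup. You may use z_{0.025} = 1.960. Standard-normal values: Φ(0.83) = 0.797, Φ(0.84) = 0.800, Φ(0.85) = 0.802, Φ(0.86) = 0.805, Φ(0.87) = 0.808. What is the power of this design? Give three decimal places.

Power ≈ 0.800

z_β = |p₁−p₂|·√(n/[p₁q₁+p₂q₂]) − z_{α/2}
    = 0.08 · √(606/0.4960) − 1.960
    = 0.08 · 34.9539 − 1.960
    = 2.7963 − 1.960 = 0.8363 → 0.84
Power = Φ(0.84) = 0.800.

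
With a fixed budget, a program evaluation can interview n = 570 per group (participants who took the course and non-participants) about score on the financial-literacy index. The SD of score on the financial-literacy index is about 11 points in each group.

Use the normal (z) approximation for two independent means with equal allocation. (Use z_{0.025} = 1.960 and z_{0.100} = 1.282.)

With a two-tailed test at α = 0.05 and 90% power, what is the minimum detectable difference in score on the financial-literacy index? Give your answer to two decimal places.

Minimum detectable difference ≈ 2.11 points

δ = (z_{α/2} + z_β) · √((σ₁²+σ₂²)/n)
  = (1.960 + 1.282) · √(242/570)
  = 3.242 · √0.42456
  = 3.242 · 0.6516
  = 2.1124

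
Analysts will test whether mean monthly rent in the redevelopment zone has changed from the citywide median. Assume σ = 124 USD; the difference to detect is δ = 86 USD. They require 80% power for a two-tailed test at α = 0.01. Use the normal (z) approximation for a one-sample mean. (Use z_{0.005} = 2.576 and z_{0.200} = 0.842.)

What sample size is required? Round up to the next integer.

n = 25

n = (z_{α/2} + z_β)² · σ² / δ²
  = (2.576 + 0.842)² · 124² / 86²
  = 11.6827 · 15376 / 7396
  = 24.29
Round up → n = 25.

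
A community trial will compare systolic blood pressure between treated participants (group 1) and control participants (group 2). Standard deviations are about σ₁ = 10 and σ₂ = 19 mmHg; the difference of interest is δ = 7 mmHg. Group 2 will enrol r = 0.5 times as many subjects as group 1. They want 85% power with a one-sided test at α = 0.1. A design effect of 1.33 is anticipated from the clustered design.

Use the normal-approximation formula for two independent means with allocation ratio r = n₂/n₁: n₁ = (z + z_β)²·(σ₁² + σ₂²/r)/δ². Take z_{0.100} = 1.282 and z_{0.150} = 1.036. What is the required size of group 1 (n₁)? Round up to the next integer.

n₁ = (z_α + z_β)² · (σ₁² + σ₂²/r) / δ²
   = (1.282 + 1.036)² · (10² + 19²/0.5) / 7²
   = 5.3731 · (100 + 722) / 49
   = 5.3731 · 822 / 49
   = 90.14
Design effect: 1.33 × 90.14 = 119.88.
Round up → n₁ = 120; n₂ = r·n₁ = 0.5 × 120 = 60.

n₁ = 120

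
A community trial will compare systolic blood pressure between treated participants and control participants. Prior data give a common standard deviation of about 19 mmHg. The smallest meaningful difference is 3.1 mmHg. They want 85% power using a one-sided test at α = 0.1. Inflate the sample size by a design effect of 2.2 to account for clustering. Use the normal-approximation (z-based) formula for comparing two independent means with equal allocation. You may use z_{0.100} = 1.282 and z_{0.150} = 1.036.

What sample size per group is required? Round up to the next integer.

n = 889 per group

n = (z_α + z_β)² · (σ₁² + σ₂²) / δ²
  = (1.282 + 1.036)² · (2·19² = 722) / 3.1²
  = 5.3731 · 722 / 9.61
  = 403.68
Design effect: 2.2 × 403.68 = 888.10.
Round up → n = 889 per group.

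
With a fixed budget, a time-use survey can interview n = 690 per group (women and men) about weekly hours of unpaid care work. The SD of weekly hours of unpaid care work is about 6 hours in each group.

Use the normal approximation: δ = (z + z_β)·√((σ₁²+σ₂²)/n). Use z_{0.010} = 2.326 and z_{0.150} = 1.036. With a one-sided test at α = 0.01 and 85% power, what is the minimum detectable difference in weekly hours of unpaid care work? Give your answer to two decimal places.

δ = (z_α + z_β) · √((σ₁²+σ₂²)/n)
  = (2.326 + 1.036) · √(72/690)
  = 3.362 · √0.10435
  = 3.362 · 0.3230
  = 1.0860

Minimum detectable difference ≈ 1.09 hours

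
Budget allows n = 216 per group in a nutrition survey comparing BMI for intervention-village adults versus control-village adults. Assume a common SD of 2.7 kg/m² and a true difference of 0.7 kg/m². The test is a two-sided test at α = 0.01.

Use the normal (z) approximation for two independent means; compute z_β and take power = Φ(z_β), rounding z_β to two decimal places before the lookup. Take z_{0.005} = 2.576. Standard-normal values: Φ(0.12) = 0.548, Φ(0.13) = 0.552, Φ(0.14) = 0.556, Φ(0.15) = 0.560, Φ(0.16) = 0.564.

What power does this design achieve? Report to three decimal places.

Power ≈ 0.548

z_β = δ·√(n/(σ₁²+σ₂²)) − z_{α/2}
    = 0.7 · √(216/14.58) − 2.576
    = 0.7 · 3.84900 − 2.576
    = 2.6943 − 2.576 = 0.1183 → 0.12
Power = Φ(0.12) = 0.548.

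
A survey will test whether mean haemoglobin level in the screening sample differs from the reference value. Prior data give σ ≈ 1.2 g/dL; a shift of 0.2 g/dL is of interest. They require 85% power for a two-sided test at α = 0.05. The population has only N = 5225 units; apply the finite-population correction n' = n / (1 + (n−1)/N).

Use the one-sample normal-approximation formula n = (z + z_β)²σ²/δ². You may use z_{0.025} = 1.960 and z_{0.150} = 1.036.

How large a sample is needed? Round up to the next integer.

n = 305

n = (z_{α/2} + z_β)² · σ² / δ²
  = (1.960 + 1.036)² · 1.2² / 0.2²
  = 8.9760 · 1.44 / 0.04
  = 323.14
Finite-population correction (N = 5225): 323.14 / (1 + (323.14 − 1)/5225) = 304.37.
Round up → n = 305.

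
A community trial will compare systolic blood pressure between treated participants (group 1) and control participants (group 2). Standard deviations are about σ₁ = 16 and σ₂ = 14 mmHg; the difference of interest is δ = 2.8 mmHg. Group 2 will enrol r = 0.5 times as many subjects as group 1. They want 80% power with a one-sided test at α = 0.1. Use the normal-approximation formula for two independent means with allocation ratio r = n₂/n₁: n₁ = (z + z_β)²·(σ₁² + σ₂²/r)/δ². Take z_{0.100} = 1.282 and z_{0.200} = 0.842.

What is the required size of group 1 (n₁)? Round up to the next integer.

n₁ = 373

n₁ = (z_α + z_β)² · (σ₁² + σ₂²/r) / δ²
   = (1.282 + 0.842)² · (16² + 14²/0.5) / 2.8²
   = 4.5114 · (256 + 392) / 7.84
   = 4.5114 · 648 / 7.84
   = 372.88
Round up → n₁ = 373; n₂ = r·n₁ = 0.5 × 373 = 187.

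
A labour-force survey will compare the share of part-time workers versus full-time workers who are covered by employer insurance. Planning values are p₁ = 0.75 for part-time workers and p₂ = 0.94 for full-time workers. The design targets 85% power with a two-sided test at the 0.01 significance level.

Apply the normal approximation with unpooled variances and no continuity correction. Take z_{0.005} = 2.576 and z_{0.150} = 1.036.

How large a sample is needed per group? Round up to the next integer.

n = 89 per group

n = (z_{α/2} + z_β)² · [p₁(1−p₁) + p₂(1−p₂)] / (p₁ − p₂)²
  = (2.576 + 1.036)² · (0.75·0.25 + 0.94·0.06) / (-0.19)²
  = (3.612)² · (0.1875 + 0.0564) / 0.0361
  = 13.0465 · 0.2439 / 0.0361
  = 88.15
Round up → n = 89 per group.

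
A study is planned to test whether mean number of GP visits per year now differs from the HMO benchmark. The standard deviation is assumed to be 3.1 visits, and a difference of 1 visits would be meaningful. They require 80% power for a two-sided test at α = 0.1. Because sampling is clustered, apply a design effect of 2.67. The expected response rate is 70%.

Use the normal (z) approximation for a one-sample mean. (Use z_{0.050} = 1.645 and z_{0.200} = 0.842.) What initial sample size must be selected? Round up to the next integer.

n = 227

n = (z_{α/2} + z_β)² · σ² / δ²
  = (1.645 + 0.842)² · 3.1² / 1²
  = 6.1852 · 9.61 / 1
  = 59.44
Design effect: 2.67 × 59.44 = 158.70.
Adjust for 70% response: 158.70 / 0.70 = 226.72.
Round up → n = 227.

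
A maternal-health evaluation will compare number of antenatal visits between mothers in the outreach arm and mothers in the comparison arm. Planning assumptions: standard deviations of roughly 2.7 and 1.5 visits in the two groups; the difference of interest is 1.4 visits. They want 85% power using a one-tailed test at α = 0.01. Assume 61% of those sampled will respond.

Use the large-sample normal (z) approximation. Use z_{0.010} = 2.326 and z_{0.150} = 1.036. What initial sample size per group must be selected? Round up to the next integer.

n = (z_α + z_β)² · (σ₁² + σ₂²) / δ²
  = (2.326 + 1.036)² · (2.7² + 1.5² = 9.54) / 1.4²
  = 11.3030 · 9.54 / 1.96
  = 55.02
Adjust for 61% response: 55.02 / 0.61 = 90.19.
Round up → n = 91 per group.

n = 91 per group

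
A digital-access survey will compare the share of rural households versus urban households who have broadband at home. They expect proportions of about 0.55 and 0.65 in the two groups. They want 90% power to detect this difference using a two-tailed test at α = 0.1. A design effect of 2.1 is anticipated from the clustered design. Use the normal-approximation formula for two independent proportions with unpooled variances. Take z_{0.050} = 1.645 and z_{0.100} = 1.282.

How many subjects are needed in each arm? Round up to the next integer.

n = (z_{α/2} + z_β)² · [p₁(1−p₁) + p₂(1−p₂)] / (p₁ − p₂)²
  = (1.645 + 1.282)² · (0.55·0.45 + 0.65·0.35) / (-0.10)²
  = (2.927)² · (0.2475 + 0.2275) / 0.0100
  = 8.5673 · 0.4750 / 0.0100
  = 406.95
Design effect: 2.1 × 406.95 = 854.59.
Round up → n = 855 per group.

n = 855 per group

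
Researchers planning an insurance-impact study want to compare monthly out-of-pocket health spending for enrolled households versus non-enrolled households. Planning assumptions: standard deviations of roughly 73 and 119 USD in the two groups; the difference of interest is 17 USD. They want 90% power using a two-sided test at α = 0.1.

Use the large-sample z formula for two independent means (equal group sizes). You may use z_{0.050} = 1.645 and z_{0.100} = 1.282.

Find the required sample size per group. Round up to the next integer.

n = (z_{α/2} + z_β)² · (σ₁² + σ₂²) / δ²
  = (1.645 + 1.282)² · (73² + 119² = 19490) / 17²
  = 8.5673 · 19490 / 289
  = 577.78
Round up → n = 578 per group.

n = 578 per group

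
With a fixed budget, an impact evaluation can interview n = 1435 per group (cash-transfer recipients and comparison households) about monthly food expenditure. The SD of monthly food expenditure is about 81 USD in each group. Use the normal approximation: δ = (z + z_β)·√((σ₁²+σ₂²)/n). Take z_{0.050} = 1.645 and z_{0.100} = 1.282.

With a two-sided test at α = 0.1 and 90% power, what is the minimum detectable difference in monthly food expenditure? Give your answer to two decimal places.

Minimum detectable difference ≈ 8.85 USD

δ = (z_{α/2} + z_β) · √((σ₁²+σ₂²)/n)
  = (1.645 + 1.282) · √(13122/1435)
  = 2.927 · √9.1443
  = 2.927 · 3.0239
  = 8.8511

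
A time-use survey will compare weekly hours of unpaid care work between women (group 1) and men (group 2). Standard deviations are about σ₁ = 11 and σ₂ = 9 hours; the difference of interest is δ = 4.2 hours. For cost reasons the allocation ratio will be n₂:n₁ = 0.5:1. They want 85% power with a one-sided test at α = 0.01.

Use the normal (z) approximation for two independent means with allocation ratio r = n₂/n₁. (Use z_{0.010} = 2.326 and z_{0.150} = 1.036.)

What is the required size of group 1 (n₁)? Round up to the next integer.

n₁ = (z_α + z_β)² · (σ₁² + σ₂²/r) / δ²
   = (2.326 + 1.036)² · (11² + 9²/0.5) / 4.2²
   = 11.3030 · (121 + 162) / 17.64
   = 11.3030 · 283 / 17.64
   = 181.34
Round up → n₁ = 182; n₂ = r·n₁ = 0.5 × 182 = 91.

n₁ = 182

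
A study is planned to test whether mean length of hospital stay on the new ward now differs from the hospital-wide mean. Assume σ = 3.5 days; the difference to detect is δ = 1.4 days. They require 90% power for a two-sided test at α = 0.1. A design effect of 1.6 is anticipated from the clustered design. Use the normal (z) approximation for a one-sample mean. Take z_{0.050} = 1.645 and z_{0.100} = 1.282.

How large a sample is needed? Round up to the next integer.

n = 86

n = (z_{α/2} + z_β)² · σ² / δ²
  = (1.645 + 1.282)² · 3.5² / 1.4²
  = 8.5673 · 12.25 / 1.96
  = 53.55
Design effect: 1.6 × 53.55 = 85.67.
Round up → n = 86.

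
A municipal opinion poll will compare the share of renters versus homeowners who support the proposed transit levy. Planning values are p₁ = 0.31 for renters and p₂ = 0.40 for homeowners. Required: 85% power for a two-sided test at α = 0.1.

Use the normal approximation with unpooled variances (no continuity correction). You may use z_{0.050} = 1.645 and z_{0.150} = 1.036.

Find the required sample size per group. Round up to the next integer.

n = 403 per group

n = (z_{α/2} + z_β)² · [p₁(1−p₁) + p₂(1−p₂)] / (p₁ − p₂)²
  = (1.645 + 1.036)² · (0.31·0.69 + 0.40·0.60) / (-0.09)²
  = (2.681)² · (0.2139 + 0.2400) / 0.0081
  = 7.1878 · 0.4539 / 0.0081
  = 402.78
Round up → n = 403 per group.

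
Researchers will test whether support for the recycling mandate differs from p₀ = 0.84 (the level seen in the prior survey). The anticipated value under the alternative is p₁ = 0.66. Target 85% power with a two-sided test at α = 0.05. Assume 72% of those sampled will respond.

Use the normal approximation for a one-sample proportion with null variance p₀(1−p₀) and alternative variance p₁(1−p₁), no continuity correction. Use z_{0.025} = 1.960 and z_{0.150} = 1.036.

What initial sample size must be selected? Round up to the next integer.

n = [z_{α/2}·√(p₀q₀) + z_β·√(p₁q₁)]² / (p₁ − p₀)²
  = [1.960·√(0.84·0.16) + 1.036·√(0.66·0.34)]² / (-0.18)²
  = [1.960·0.3666 + 1.036·0.4737]² / 0.0324
  = [1.2093]² / 0.0324
  = 45.14
Adjust for 72% response: 45.14 / 0.72 = 62.69.
Round up → n = 63.

n = 63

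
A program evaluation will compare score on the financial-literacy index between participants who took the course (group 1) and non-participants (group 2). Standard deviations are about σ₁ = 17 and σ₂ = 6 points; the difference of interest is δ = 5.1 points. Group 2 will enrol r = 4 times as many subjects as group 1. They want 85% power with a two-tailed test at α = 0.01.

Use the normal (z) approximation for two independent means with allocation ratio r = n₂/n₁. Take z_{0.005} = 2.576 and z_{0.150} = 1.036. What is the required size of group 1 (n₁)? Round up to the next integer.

n₁ = (z_{α/2} + z_β)² · (σ₁² + σ₂²/r) / δ²
   = (2.576 + 1.036)² · (17² + 6²/4) / 5.1²
   = 13.0465 · (289 + 9) / 26.01
   = 13.0465 · 298 / 26.01
   = 149.48
Round up → n₁ = 150; n₂ = r·n₁ = 4 × 150 = 600.

n₁ = 150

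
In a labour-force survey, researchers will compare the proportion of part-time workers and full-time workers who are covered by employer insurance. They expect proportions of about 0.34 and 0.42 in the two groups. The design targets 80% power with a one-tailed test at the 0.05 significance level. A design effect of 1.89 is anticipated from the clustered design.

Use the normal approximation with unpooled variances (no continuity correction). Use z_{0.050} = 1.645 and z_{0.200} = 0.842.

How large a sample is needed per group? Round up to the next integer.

n = 855 per group

n = (z_α + z_β)² · [p₁(1−p₁) + p₂(1−p₂)] / (p₁ − p₂)²
  = (1.645 + 0.842)² · (0.34·0.66 + 0.42·0.58) / (-0.08)²
  = (2.487)² · (0.2244 + 0.2436) / 0.0064
  = 6.1852 · 0.4680 / 0.0064
  = 452.29
Design effect: 1.89 × 452.29 = 854.83.
Round up → n = 855 per group.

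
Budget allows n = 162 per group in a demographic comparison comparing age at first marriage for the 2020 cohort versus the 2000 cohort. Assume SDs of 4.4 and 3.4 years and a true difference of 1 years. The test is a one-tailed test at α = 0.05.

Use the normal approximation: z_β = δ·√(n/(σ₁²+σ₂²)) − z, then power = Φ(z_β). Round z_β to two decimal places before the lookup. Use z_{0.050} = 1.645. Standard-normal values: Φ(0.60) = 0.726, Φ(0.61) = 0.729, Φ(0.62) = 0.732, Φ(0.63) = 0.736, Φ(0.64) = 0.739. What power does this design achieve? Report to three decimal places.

Power ≈ 0.739

z_β = δ·√(n/(σ₁²+σ₂²)) − z_α
    = 1 · √(162/30.92) − 1.645
    = 1 · 2.28896 − 1.645
    = 2.2890 − 1.645 = 0.6440 → 0.64
Power = Φ(0.64) = 0.739.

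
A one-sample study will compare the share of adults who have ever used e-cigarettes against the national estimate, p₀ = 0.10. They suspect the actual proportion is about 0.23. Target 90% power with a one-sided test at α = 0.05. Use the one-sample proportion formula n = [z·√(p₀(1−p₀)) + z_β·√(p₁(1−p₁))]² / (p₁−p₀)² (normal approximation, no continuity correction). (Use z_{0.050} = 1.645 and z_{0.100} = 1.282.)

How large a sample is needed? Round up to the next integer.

n = 64

n = [z_α·√(p₀q₀) + z_β·√(p₁q₁)]² / (p₁ − p₀)²
  = [1.645·√(0.10·0.90) + 1.282·√(0.23·0.77)]² / (0.13)²
  = [1.645·0.3000 + 1.282·0.4208]² / 0.0169
  = [1.0330]² / 0.0169
  = 63.14
Round up → n = 64.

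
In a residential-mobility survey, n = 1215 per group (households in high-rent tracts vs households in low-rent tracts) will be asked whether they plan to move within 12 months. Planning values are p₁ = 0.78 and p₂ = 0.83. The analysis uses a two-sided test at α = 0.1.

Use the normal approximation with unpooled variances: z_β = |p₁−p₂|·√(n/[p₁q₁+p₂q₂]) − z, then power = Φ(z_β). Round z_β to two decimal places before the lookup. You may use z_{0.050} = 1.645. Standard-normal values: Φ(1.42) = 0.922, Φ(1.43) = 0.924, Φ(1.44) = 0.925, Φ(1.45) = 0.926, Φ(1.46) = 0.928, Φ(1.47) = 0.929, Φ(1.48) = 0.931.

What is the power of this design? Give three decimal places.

Power ≈ 0.929

z_β = |p₁−p₂|·√(n/[p₁q₁+p₂q₂]) − z_{α/2}
    = 0.05 · √(1215/0.3127) − 1.645
    = 0.05 · 62.3339 − 1.645
    = 3.1167 − 1.645 = 1.4717 → 1.47
Power = Φ(1.47) = 0.929.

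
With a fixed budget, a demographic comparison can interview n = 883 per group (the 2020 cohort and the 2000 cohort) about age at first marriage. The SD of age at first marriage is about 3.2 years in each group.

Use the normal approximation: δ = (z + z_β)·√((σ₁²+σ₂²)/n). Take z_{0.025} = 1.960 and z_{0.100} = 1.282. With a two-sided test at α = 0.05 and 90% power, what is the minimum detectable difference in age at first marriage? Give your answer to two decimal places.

δ = (z_{α/2} + z_β) · √((σ₁²+σ₂²)/n)
  = (1.960 + 1.282) · √(20.48/883)
  = 3.242 · √0.02319
  = 3.242 · 0.1523
  = 0.4937

Minimum detectable difference ≈ 0.49 years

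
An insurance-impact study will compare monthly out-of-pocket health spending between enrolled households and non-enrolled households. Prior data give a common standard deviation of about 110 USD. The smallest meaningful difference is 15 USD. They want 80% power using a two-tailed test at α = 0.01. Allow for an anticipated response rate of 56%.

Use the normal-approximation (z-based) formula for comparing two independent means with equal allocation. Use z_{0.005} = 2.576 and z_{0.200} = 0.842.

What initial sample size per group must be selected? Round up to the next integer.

n = (z_{α/2} + z_β)² · (σ₁² + σ₂²) / δ²
  = (2.576 + 0.842)² · (2·110² = 24200) / 15²
  = 11.6827 · 24200 / 225
  = 1256.54
Adjust for 56% response: 1256.54 / 0.56 = 2243.82.
Round up → n = 2244 per group.

n = 2244 per group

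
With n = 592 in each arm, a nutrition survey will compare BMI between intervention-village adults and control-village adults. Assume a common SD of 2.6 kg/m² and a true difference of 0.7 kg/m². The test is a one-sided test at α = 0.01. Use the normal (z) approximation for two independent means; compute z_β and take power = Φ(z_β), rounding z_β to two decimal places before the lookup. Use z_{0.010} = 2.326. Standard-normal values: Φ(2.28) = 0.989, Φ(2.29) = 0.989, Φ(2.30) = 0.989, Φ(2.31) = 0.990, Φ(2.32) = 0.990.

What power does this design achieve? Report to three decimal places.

Power ≈ 0.990

z_β = δ·√(n/(σ₁²+σ₂²)) − z_α
    = 0.7 · √(592/13.52) − 2.326
    = 0.7 · 6.61717 − 2.326
    = 4.6320 − 2.326 = 2.3060 → 2.31
Power = Φ(2.31) = 0.990.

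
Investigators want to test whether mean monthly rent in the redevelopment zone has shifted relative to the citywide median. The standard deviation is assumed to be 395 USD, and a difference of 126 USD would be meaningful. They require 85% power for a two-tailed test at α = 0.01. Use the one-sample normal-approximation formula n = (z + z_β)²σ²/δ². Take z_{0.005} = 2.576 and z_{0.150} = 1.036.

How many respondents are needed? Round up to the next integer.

n = 129

n = (z_{α/2} + z_β)² · σ² / δ²
  = (2.576 + 1.036)² · 395² / 126²
  = 13.0465 · 156025 / 15876
  = 128.22
Round up → n = 129.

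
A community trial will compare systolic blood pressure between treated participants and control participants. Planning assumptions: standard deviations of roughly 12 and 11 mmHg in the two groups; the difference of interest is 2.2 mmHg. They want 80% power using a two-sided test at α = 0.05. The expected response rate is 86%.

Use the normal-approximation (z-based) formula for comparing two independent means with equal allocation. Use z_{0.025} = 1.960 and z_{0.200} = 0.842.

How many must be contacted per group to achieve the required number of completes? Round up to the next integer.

n = (z_{α/2} + z_β)² · (σ₁² + σ₂²) / δ²
  = (1.960 + 0.842)² · (12² + 11² = 265) / 2.2²
  = 7.8512 · 265 / 4.84
  = 429.87
Adjust for 86% response: 429.87 / 0.86 = 499.85.
Round up → n = 500 per group.

n = 500 per group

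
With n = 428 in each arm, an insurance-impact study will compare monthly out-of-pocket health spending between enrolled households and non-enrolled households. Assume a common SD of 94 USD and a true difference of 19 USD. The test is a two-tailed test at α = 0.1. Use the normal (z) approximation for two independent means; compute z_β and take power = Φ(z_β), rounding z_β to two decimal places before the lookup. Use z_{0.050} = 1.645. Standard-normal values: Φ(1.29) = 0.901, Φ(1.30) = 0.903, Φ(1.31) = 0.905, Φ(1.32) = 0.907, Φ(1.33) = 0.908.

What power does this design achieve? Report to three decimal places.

Power ≈ 0.905

z_β = δ·√(n/(σ₁²+σ₂²)) − z_{α/2}
    = 19 · √(428/17672) − 1.645
    = 19 · 0.15562 − 1.645
    = 2.9569 − 1.645 = 1.3119 → 1.31
Power = Φ(1.31) = 0.905.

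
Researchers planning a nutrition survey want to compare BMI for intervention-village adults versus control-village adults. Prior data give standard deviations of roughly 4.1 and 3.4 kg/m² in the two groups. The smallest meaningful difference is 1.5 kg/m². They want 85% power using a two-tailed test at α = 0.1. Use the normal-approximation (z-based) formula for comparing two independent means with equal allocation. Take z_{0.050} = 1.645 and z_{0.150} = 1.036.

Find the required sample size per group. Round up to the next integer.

n = (z_{α/2} + z_β)² · (σ₁² + σ₂²) / δ²
  = (1.645 + 1.036)² · (4.1² + 3.4² = 28.37) / 1.5²
  = 7.1878 · 28.37 / 2.25
  = 90.63
Round up → n = 91 per group.

n = 91 per group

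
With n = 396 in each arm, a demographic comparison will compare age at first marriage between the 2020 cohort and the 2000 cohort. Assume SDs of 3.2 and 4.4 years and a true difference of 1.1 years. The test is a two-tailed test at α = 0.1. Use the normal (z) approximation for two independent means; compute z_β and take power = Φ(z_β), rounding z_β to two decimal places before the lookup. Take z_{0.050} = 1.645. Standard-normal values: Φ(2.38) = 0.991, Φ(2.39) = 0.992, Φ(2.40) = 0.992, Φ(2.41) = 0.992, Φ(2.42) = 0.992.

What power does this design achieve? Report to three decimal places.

Power ≈ 0.991

z_β = δ·√(n/(σ₁²+σ₂²)) − z_{α/2}
    = 1.1 · √(396/29.6) − 1.645
    = 1.1 · 3.65765 − 1.645
    = 4.0234 − 1.645 = 2.3784 → 2.38
Power = Φ(2.38) = 0.991.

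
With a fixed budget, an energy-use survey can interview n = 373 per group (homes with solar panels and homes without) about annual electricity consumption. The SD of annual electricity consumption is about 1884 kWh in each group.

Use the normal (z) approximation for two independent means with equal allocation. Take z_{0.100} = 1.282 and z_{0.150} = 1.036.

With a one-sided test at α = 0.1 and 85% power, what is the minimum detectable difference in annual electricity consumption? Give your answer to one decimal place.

Minimum detectable difference ≈ 319.8 kWh

δ = (z_α + z_β) · √((σ₁²+σ₂²)/n)
  = (1.282 + 1.036) · √(7098912/373)
  = 2.318 · √19031.9
  = 2.318 · 137.9563
  = 319.7827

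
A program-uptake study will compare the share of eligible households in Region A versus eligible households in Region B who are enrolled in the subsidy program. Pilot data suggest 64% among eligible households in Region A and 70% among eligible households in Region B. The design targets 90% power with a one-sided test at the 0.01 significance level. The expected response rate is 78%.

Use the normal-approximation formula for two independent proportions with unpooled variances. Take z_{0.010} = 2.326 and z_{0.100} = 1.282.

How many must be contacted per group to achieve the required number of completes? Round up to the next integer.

n = (z_α + z_β)² · [p₁(1−p₁) + p₂(1−p₂)] / (p₁ − p₂)²
  = (2.326 + 1.282)² · (0.64·0.36 + 0.70·0.30) / (-0.06)²
  = (3.608)² · (0.2304 + 0.2100) / 0.0036
  = 13.0177 · 0.4404 / 0.0036
  = 1592.49
Adjust for 78% response: 1592.49 / 0.78 = 2041.66.
Round up → n = 2042 per group.

n = 2042 per group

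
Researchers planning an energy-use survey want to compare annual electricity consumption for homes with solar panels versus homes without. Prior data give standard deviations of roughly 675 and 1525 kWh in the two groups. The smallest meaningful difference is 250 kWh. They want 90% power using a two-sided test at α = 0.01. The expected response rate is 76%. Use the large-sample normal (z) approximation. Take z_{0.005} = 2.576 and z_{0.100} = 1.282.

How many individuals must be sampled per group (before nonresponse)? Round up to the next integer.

n = 872 per group

n = (z_{α/2} + z_β)² · (σ₁² + σ₂²) / δ²
  = (2.576 + 1.282)² · (675² + 1525² = 2781250) / 250²
  = 14.8842 · 2781250 / 62500
  = 662.35
Adjust for 76% response: 662.35 / 0.76 = 871.51.
Round up → n = 872 per group.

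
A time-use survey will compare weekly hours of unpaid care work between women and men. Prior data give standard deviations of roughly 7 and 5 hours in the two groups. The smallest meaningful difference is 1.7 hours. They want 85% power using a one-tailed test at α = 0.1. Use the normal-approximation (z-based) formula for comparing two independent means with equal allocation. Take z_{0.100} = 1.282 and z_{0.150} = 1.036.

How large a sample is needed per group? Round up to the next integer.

n = 138 per group

n = (z_α + z_β)² · (σ₁² + σ₂²) / δ²
  = (1.282 + 1.036)² · (7² + 5² = 74) / 1.7²
  = 5.3731 · 74 / 2.89
  = 137.58
Round up → n = 138 per group.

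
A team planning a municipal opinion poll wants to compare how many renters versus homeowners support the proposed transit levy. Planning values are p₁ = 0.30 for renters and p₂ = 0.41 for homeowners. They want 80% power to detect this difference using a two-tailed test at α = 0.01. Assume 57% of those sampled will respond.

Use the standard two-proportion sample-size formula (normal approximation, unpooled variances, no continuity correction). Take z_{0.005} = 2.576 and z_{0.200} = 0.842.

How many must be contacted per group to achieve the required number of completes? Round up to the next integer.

n = 766 per group

n = (z_{α/2} + z_β)² · [p₁(1−p₁) + p₂(1−p₂)] / (p₁ − p₂)²
  = (2.576 + 0.842)² · (0.30·0.70 + 0.41·0.59) / (-0.11)²
  = (3.418)² · (0.2100 + 0.2419) / 0.0121
  = 11.6827 · 0.4519 / 0.0121
  = 436.32
Adjust for 57% response: 436.32 / 0.57 = 765.47.
Round up → n = 766 per group.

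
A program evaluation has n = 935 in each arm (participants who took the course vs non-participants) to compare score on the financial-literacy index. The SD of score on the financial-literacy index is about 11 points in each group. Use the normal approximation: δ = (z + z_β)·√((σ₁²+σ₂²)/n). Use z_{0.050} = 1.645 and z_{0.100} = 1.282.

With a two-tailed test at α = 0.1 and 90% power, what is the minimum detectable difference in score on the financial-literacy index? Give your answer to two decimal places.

δ = (z_{α/2} + z_β) · √((σ₁²+σ₂²)/n)
  = (1.645 + 1.282) · √(242/935)
  = 2.927 · √0.25882
  = 2.927 · 0.5087
  = 1.4891

Minimum detectable difference ≈ 1.49 points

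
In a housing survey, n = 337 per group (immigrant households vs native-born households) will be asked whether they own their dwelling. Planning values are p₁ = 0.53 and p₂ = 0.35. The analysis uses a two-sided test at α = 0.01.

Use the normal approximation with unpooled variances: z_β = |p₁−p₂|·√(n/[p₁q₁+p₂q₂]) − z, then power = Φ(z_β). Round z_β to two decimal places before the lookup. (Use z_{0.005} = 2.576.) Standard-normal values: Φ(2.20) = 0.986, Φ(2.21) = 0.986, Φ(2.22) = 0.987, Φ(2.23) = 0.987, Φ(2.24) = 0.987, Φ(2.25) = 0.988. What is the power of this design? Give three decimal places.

Power ≈ 0.986

z_β = |p₁−p₂|·√(n/[p₁q₁+p₂q₂]) − z_{α/2}
    = 0.18 · √(337/0.4766) − 2.576
    = 0.18 · 26.5912 − 2.576
    = 4.7864 − 2.576 = 2.2104 → 2.21
Power = Φ(2.21) = 0.986.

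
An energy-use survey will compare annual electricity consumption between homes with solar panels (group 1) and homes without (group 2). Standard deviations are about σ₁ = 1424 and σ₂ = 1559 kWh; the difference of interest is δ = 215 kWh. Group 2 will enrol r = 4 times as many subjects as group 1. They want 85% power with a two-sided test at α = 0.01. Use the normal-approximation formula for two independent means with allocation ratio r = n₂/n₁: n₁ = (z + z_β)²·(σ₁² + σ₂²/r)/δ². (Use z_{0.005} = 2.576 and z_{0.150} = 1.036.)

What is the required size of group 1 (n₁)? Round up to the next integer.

n₁ = (z_{α/2} + z_β)² · (σ₁² + σ₂²/r) / δ²
   = (2.576 + 1.036)² · (1424² + 1559²/4) / 215²
   = 13.0465 · (2027776 + 607620.2) / 46225
   = 13.0465 · 2635396.2 / 46225
   = 743.81
Round up → n₁ = 744; n₂ = r·n₁ = 4 × 744 = 2976.

n₁ = 744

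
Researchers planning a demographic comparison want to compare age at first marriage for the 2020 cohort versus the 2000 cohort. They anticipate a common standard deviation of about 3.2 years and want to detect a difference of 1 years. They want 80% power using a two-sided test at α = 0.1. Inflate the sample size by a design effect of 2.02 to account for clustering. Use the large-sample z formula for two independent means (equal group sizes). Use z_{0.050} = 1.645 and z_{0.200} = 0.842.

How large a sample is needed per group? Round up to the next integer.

n = (z_{α/2} + z_β)² · (σ₁² + σ₂²) / δ²
  = (1.645 + 0.842)² · (2·3.2² = 20.48) / 1²
  = 6.1852 · 20.48 / 1
  = 126.67
Design effect: 2.02 × 126.67 = 255.88.
Round up → n = 256 per group.

n = 256 per group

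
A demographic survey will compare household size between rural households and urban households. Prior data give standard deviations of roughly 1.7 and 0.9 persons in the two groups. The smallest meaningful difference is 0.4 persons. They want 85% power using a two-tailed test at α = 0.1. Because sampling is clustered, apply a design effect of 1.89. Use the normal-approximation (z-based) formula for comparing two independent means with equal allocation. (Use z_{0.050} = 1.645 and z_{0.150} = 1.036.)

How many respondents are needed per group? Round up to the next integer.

n = (z_{α/2} + z_β)² · (σ₁² + σ₂²) / δ²
  = (1.645 + 1.036)² · (1.7² + 0.9² = 3.7) / 0.4²
  = 7.1878 · 3.7 / 0.16
  = 166.22
Design effect: 1.89 × 166.22 = 314.15.
Round up → n = 315 per group.

n = 315 per group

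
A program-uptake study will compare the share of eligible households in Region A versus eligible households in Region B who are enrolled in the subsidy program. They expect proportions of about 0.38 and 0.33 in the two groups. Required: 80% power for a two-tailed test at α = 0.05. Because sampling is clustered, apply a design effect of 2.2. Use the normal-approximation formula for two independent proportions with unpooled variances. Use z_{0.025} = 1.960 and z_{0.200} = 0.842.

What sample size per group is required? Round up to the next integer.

n = (z_{α/2} + z_β)² · [p₁(1−p₁) + p₂(1−p₂)] / (p₁ − p₂)²
  = (1.960 + 0.842)² · (0.38·0.62 + 0.33·0.67) / (0.05)²
  = (2.802)² · (0.2356 + 0.2211) / 0.0025
  = 7.8512 · 0.4567 / 0.0025
  = 1434.26
Design effect: 2.2 × 1434.26 = 3155.37.
Round up → n = 3156 per group.

n = 3156 per group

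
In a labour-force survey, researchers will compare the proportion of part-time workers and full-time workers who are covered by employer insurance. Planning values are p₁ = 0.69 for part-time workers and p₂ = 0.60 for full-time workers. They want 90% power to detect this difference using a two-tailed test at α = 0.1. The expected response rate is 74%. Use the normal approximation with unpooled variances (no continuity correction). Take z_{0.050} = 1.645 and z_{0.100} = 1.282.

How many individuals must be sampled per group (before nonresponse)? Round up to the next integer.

n = 649 per group

n = (z_{α/2} + z_β)² · [p₁(1−p₁) + p₂(1−p₂)] / (p₁ − p₂)²
  = (1.645 + 1.282)² · (0.69·0.31 + 0.60·0.40) / (0.09)²
  = (2.927)² · (0.2139 + 0.2400) / 0.0081
  = 8.5673 · 0.4539 / 0.0081
  = 480.09
Adjust for 74% response: 480.09 / 0.74 = 648.77.
Round up → n = 649 per group.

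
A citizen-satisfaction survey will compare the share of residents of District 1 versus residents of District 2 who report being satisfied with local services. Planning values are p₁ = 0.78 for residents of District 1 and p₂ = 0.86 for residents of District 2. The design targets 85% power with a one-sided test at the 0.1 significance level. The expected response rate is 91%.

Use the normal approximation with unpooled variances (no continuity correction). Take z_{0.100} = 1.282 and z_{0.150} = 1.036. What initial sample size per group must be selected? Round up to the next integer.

n = 270 per group

n = (z_α + z_β)² · [p₁(1−p₁) + p₂(1−p₂)] / (p₁ − p₂)²
  = (1.282 + 1.036)² · (0.78·0.22 + 0.86·0.14) / (-0.08)²
  = (2.318)² · (0.1716 + 0.1204) / 0.0064
  = 5.3731 · 0.2920 / 0.0064
  = 245.15
Adjust for 91% response: 245.15 / 0.91 = 269.39.
Round up → n = 270 per group.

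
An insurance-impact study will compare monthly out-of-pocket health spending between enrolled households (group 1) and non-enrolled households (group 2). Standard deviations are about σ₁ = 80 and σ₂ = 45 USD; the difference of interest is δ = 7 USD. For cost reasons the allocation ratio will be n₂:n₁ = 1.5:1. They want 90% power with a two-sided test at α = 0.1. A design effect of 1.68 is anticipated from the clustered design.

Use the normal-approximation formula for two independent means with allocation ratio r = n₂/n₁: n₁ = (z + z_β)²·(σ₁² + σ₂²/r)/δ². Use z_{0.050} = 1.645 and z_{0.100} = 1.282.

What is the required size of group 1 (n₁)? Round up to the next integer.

n₁ = 2277

n₁ = (z_{α/2} + z_β)² · (σ₁² + σ₂²/r) / δ²
   = (1.645 + 1.282)² · (80² + 45²/1.5) / 7²
   = 8.5673 · (6400 + 1350) / 49
   = 8.5673 · 7750 / 49
   = 1355.04
Design effect: 1.68 × 1355.04 = 2276.46.
Round up → n₁ = 2277; n₂ = r·n₁ = 1.5 × 2277 = 3416.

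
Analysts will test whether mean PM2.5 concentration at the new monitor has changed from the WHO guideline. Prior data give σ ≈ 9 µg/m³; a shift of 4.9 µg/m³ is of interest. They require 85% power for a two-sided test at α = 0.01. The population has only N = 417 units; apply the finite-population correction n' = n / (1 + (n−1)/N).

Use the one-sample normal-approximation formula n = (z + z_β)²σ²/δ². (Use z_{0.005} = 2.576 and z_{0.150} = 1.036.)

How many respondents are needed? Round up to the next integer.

n = 40

n = (z_{α/2} + z_β)² · σ² / δ²
  = (2.576 + 1.036)² · 9² / 4.9²
  = 13.0465 · 81 / 24.01
  = 44.01
Finite-population correction (N = 417): 44.01 / (1 + (44.01 − 1)/417) = 39.90.
Round up → n = 40.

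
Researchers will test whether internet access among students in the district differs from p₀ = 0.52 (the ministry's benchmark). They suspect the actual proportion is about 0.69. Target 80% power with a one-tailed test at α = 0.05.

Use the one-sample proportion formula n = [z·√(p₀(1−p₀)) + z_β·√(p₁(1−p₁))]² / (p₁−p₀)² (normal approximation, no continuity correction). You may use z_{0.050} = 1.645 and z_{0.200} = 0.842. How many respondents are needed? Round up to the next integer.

n = [z_α·√(p₀q₀) + z_β·√(p₁q₁)]² / (p₁ − p₀)²
  = [1.645·√(0.52·0.48) + 0.842·√(0.69·0.31)]² / (0.17)²
  = [1.645·0.4996 + 0.842·0.4625]² / 0.0289
  = [1.2113]² / 0.0289
  = 50.77
Round up → n = 51.

n = 51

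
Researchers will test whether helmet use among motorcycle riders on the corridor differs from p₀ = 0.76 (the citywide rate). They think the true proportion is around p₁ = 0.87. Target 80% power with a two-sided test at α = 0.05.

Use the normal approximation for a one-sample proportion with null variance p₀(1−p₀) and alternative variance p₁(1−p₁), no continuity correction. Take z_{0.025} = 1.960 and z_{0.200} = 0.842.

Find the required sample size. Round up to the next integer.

n = [z_{α/2}·√(p₀q₀) + z_β·√(p₁q₁)]² / (p₁ − p₀)²
  = [1.960·√(0.76·0.24) + 0.842·√(0.87·0.13)]² / (0.11)²
  = [1.960·0.4271 + 0.842·0.3363]² / 0.0121
  = [1.1203]² / 0.0121
  = 103.72
Round up → n = 104.

n = 104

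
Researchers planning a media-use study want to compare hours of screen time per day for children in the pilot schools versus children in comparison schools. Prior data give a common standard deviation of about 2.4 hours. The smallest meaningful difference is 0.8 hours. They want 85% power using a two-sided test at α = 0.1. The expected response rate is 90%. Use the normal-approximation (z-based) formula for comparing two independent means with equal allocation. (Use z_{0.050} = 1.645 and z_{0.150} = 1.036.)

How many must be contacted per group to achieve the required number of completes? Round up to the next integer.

n = 144 per group

n = (z_{α/2} + z_β)² · (σ₁² + σ₂²) / δ²
  = (1.645 + 1.036)² · (2·2.4² = 11.52) / 0.8²
  = 7.1878 · 11.52 / 0.64
  = 129.38
Adjust for 90% response: 129.38 / 0.90 = 143.76.
Round up → n = 144 per group.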